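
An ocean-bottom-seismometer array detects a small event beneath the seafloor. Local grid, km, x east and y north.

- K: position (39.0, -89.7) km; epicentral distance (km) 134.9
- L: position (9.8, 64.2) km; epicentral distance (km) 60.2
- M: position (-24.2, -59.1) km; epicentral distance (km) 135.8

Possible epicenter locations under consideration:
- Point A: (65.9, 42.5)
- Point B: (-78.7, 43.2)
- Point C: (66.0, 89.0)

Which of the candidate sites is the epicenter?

For each candidate, compare |candidate − station| to the reported distance:
Point A: residuals K 0.0, L 0.0, M 0.0 → max 0.0 km
Point B: residuals K 42.6, L 30.8, M 19.9 → max 42.6 km
Point C: residuals K 45.8, L 1.2, M 37.6 → max 45.8 km
Only Point A has all residuals ≈ 0.

Point A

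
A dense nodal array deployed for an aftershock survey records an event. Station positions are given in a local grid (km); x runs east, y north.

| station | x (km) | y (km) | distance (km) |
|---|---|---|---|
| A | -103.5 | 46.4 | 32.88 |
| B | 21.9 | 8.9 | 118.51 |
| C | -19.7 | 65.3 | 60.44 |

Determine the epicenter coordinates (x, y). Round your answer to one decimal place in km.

-80.0 km east, 69.4 km north

Circle about each station: (x + 103.5)² + (y − 46.4)² = 32.88²; (x − 21.9)² + (y − 8.9)² = 118.51²; (x + 19.7)² + (y − 65.3)² = 60.44².
Subtracting the A equation from the B and C equations removes the quadratic terms:
250.8 x − 75.0 y = -25269.92
167.6 x + 37.8 y = -10784.93
Solving the 2×2 system: x ≈ -80.0, y ≈ 69.4 km.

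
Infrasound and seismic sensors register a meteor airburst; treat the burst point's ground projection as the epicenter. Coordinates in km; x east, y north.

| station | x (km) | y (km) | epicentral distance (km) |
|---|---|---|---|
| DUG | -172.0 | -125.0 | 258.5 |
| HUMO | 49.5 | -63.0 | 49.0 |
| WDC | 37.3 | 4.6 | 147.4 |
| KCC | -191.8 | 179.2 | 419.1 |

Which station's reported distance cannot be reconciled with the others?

HUMO

Solve using three stations at a time. Using DUG, WDC, KCC (subtract circle equations pairwise → linear system) gives (x, y) ≈ (86.3, -134.3).
Distances from that point to each station vs reported:
  DUG: calculated 258.4 vs reported 258.5 → residual 0.1 km
  HUMO: calculated 80.2 vs reported 49.0 → residual 31.2 km
  WDC: calculated 147.3 vs reported 147.4 → residual 0.1 km
  KCC: calculated 419.1 vs reported 419.1 → residual 0.0 km
DUG, WDC, KCC are mutually consistent (residuals ≈ 0); HUMO is off by 31.2 km.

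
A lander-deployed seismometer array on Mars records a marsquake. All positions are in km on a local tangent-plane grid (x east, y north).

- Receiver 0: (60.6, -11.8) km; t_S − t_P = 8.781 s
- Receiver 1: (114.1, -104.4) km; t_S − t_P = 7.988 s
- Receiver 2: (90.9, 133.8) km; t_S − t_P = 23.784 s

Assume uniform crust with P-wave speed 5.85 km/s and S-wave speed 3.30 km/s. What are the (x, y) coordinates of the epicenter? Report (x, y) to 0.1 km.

Distance from S−P lag: d = Δt · v_P v_S / (v_P − v_S) = Δt · (5.85·3.30)/(5.85−3.30) ≈ 7.5706·Δt.
So d_Receiver 0 = 66.48, d_Receiver 1 = 60.47, d_Receiver 2 = 180.06 km.
Circle about each station: (x − 60.6)² + (y + 11.8)² = 66.48²; (x − 114.1)² + (y + 104.4)² = 60.47²; (x − 90.9)² + (y − 133.8)² = 180.06².
Subtracting pairs of circle equations eliminates x²+y² and gives linear equations (the radical axes):
107.0 x − 185.2 y = 20869.54
60.6 x + 291.2 y = -5648.36
Solving the 2×2 system: x ≈ 118.7, y ≈ -44.1 km.

118.7 km east, -44.1 km north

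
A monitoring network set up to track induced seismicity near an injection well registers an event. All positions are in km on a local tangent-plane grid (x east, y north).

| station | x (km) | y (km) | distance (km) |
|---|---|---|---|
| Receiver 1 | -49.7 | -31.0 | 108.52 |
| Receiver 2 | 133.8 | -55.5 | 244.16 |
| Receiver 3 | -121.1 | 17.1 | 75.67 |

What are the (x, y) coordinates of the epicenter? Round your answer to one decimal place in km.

-72.5 km east, 75.1 km north

Circle about each station: (x + 49.7)² + (y + 31.0)² = 108.52²; (x − 133.8)² + (y + 55.5)² = 244.16²; (x + 121.1)² + (y − 17.1)² = 75.67².
Subtracting pairs of circle equations eliminates x²+y² and gives linear equations (the radical axes):
367.0 x − 49.0 y = -30285.92
-142.8 x + 96.2 y = 17577.17
Solving the 2×2 system: x ≈ -72.5, y ≈ 75.1 km.
Check against Receiver 1 (with the unrounded x, y): √((x + 49.7)²+(y + 31.0)²) = 108.52 ≈ 108.52 km. ✓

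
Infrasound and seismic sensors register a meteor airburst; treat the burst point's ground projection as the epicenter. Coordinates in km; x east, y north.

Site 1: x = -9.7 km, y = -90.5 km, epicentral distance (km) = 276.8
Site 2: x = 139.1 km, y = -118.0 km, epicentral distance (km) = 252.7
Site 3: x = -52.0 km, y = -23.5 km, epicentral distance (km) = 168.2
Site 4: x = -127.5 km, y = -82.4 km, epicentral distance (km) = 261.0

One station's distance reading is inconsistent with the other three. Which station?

Site 1

Solve using three stations at a time. Using Site 2, Site 3, Site 4 (subtract circle equations pairwise → linear system) gives (x, y) ≈ (42.6, 115.5).
Distances from that point to each station vs reported:
  Site 1: calculated 212.5 vs reported 276.8 → residual 64.3 km
  Site 2: calculated 252.7 vs reported 252.7 → residual 0.0 km
  Site 3: calculated 168.1 vs reported 168.2 → residual 0.1 km
  Site 4: calculated 261.0 vs reported 261.0 → residual 0.0 km
Site 2, Site 3, Site 4 are mutually consistent (residuals ≈ 0); Site 1 is off by 64.3 km.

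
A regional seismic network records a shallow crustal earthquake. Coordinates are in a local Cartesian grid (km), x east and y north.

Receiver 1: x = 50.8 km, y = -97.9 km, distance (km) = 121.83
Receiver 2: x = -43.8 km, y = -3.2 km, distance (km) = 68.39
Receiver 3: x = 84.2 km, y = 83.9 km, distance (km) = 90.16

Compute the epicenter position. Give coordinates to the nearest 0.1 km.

(20.5, 20.1)

Circle about each station: (x − 50.8)² + (y + 97.9)² = 121.83²; (x + 43.8)² + (y + 3.2)² = 68.39²; (x − 84.2)² + (y − 83.9)² = 90.16².
Subtracting the Receiver 1 equation from the Receiver 2 and Receiver 3 equations removes the quadratic terms:
-189.2 x + 189.4 y = -71.01
66.8 x + 363.6 y = 8677.52
Solving the 2×2 system: x ≈ 20.5, y ≈ 20.1 km.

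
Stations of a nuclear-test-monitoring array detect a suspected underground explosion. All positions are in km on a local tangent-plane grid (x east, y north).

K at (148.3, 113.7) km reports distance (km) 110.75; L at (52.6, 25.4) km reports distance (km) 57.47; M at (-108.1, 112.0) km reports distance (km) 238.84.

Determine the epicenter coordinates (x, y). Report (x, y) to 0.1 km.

Circle about each station: (x − 148.3)² + (y − 113.7)² = 110.75²; (x − 52.6)² + (y − 25.4)² = 57.47²; (x + 108.1)² + (y − 112.0)² = 238.84².
Subtracting pairs of circle equations eliminates x²+y² and gives linear equations (the radical axes):
-191.4 x − 176.6 y = -22545.90
-512.8 x − 3.4 y = -55469.95
Solving the 2×2 system: x ≈ 108.1, y ≈ 10.5 km.
Check against K (with the unrounded x, y): √((x − 148.3)²+(y − 113.7)²) = 110.75 ≈ 110.75 km. ✓

(108.1, 10.5)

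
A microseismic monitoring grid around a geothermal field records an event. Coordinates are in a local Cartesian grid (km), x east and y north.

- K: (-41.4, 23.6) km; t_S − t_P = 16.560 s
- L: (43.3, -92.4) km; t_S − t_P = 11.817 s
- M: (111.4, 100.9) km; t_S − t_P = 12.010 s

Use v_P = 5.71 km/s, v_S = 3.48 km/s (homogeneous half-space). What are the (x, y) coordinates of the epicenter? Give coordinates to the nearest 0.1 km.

x ≈ 103.2 km, y ≈ -5.8 km

Distance from S−P lag: d = Δt · v_P v_S / (v_P − v_S) = Δt · (5.71·3.48)/(5.71−3.48) ≈ 8.9107·Δt.
So d_K = 147.56, d_L = 105.30, d_M = 107.02 km.
Circle about each station: (x + 41.4)² + (y − 23.6)² = 147.56²; (x − 43.3)² + (y + 92.4)² = 105.30²; (x − 111.4)² + (y − 100.9)² = 107.02².
Subtracting pairs of circle equations eliminates x²+y² and gives linear equations (the radical axes):
169.4 x − 232.0 y = 18827.59
305.6 x + 154.6 y = 30640.52
Solving the 2×2 system: x ≈ 103.2, y ≈ -5.8 km.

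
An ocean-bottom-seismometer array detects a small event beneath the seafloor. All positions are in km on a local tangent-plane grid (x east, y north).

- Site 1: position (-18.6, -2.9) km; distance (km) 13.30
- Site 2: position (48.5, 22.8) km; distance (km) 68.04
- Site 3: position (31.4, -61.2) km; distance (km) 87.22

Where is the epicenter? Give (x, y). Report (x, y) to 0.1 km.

Circle about each station: (x + 18.6)² + (y + 2.9)² = 13.30²; (x − 48.5)² + (y − 22.8)² = 68.04²; (x − 31.4)² + (y + 61.2)² = 87.22².
Subtracting the Site 1 equation from the Site 2 and Site 3 equations removes the quadratic terms:
134.2 x + 51.4 y = -1934.83
100.0 x − 116.6 y = -3053.41
Solving the 2×2 system: x ≈ -18.4, y ≈ 10.4 km.
Check against Site 1 (with the unrounded x, y): √((x + 18.6)²+(y + 2.9)²) = 13.31 ≈ 13.30 km. ✓

x ≈ -18.4 km, y ≈ 10.4 km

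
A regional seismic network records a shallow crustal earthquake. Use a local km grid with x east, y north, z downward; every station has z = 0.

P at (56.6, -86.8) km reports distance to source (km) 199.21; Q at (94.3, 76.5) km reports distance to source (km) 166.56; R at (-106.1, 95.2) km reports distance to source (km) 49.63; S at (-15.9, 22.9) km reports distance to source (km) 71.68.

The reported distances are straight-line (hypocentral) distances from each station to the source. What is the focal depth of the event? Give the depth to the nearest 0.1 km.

Each station gives a sphere (x−x_i)² + (y−y_i)² + z² = d_i² (stations at z=0).
Subtracting the P sphere from Q and R: z² cancels, leaving linear equations in x and y:
75.4 x + 326.6 y = 15949.33
-325.4 x + 364.0 y = 46803.94
Solving: x ≈ -70.898, y ≈ 65.202 km (keep extra digits for the depth step; rounded: -70.9, 65.2).
Then from the P sphere: z² = 199.21² − (x − 56.6)² − (y + 86.8)² with x = -70.898, y = 65.202, so z ≈ 18.008 ≈ 18.0 km.

18.0 km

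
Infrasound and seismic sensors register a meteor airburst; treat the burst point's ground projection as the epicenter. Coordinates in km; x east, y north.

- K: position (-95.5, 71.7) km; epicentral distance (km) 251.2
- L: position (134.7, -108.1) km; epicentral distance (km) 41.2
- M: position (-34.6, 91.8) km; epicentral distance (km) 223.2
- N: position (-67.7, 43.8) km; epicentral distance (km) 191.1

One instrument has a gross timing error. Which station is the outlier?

N

Solve using three stations at a time. Using K, L, M (subtract circle equations pairwise → linear system) gives (x, y) ≈ (99.6, -86.6).
Distances from that point to each station vs reported:
  K: calculated 251.2 vs reported 251.2 → residual 0.0 km
  L: calculated 41.2 vs reported 41.2 → residual 0.0 km
  M: calculated 223.2 vs reported 223.2 → residual 0.0 km
  N: calculated 212.1 vs reported 191.1 → residual 21.0 km
K, L, M are mutually consistent (residuals ≈ 0); N is off by 21.0 km.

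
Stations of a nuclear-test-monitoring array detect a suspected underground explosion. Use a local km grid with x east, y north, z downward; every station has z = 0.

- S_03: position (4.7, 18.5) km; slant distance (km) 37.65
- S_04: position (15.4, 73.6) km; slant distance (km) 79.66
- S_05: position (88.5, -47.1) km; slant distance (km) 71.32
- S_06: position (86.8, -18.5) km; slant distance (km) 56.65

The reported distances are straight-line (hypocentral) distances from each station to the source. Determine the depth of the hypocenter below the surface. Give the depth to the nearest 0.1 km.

11.1 km

Each station gives a sphere (x−x_i)² + (y−y_i)² + z² = d_i² (stations at z=0).
Subtracting the S_03 sphere from S_04 and S_05: z² cancels, leaving linear equations in x and y:
21.4 x + 110.2 y = 361.59
167.6 x − 131.2 y = 6017.30
Solving: x ≈ 33.395, y ≈ -3.204 km (keep extra digits for the depth step; rounded: 33.4, -3.2).
Then from the S_03 sphere: z² = 37.65² − (x − 4.7)² − (y − 18.5)² with x = 33.395, y = -3.204, so z ≈ 11.093 ≈ 11.1 km.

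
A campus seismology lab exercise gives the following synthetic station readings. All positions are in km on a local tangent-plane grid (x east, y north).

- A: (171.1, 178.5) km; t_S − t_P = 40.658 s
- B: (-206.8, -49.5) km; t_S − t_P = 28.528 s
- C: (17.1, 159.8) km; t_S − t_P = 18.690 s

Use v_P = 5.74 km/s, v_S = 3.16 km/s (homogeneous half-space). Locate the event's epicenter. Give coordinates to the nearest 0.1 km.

-109.9 km east, 126.1 km north

Distance from S−P lag: d = Δt · v_P v_S / (v_P − v_S) = Δt · (5.74·3.16)/(5.74−3.16) ≈ 7.0304·Δt.
So d_A = 285.84, d_B = 200.56, d_C = 131.40 km.
Circle about each station: (x − 171.1)² + (y − 178.5)² = 285.84²; (x + 206.8)² + (y + 49.5)² = 200.56²; (x − 17.1)² + (y − 159.8)² = 131.40².
Subtracting the A equation from the B and C equations removes the quadratic terms:
-755.8 x − 456.0 y = 25559.22
-308.0 x − 37.4 y = 29129.54
Solving the 2×2 system: x ≈ -109.9, y ≈ 126.1 km.
Check against A (with the unrounded x, y): √((x − 171.1)²+(y − 178.5)²) = 285.83 ≈ 285.84 km. ✓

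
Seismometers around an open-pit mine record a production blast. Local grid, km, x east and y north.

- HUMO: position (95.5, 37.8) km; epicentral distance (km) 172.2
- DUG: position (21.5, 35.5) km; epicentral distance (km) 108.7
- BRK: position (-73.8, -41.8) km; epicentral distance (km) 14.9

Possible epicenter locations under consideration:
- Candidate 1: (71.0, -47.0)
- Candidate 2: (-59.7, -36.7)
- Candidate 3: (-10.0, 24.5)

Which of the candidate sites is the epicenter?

Candidate 2

For each candidate, compare |candidate − station| to the reported distance:
Candidate 1: residuals HUMO 83.9, DUG 12.5, BRK 130.0 → max 130.0 km
Candidate 2: residuals HUMO 0.0, DUG 0.0, BRK 0.1 → max 0.1 km
Candidate 3: residuals HUMO 65.9, DUG 75.3, BRK 77.1 → max 77.1 km
Only Candidate 2 has all residuals ≈ 0.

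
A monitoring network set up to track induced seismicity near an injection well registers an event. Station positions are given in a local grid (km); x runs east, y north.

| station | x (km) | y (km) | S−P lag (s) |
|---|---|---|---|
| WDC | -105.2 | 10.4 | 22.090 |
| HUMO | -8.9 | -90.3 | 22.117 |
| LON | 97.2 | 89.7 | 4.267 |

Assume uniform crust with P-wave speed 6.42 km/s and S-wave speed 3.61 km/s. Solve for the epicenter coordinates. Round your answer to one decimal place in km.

(64.5, 76.7)

Distance from S−P lag: d = Δt · v_P v_S / (v_P − v_S) = Δt · (6.42·3.61)/(6.42−3.61) ≈ 8.2478·Δt.
So d_WDC = 182.19, d_HUMO = 182.42, d_LON = 35.19 km.
Circle about each station: (x + 105.2)² + (y − 10.4)² = 182.19²; (x + 8.9)² + (y + 90.3)² = 182.42²; (x − 97.2)² + (y − 89.7)² = 35.19².
Subtracting pairs of circle equations eliminates x²+y² and gives linear equations (the radical axes):
192.6 x − 201.4 y = -3025.76
404.8 x + 158.6 y = 38273.59
Solving the 2×2 system: x ≈ 64.5, y ≈ 76.7 km.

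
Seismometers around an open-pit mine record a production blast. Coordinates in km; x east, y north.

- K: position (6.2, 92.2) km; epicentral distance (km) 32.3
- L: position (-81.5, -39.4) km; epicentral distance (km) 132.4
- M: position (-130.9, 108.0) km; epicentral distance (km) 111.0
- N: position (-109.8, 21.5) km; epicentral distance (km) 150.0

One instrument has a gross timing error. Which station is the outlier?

N

Solve using three stations at a time. Using K, L, M (subtract circle equations pairwise → linear system) gives (x, y) ≈ (-23.6, 79.7).
Distances from that point to each station vs reported:
  K: calculated 32.3 vs reported 32.3 → residual 0.0 km
  L: calculated 132.4 vs reported 132.4 → residual 0.0 km
  M: calculated 111.0 vs reported 111.0 → residual 0.0 km
  N: calculated 104.0 vs reported 150.0 → residual 46.0 km
K, L, M are mutually consistent (residuals ≈ 0); N is off by 46.0 km.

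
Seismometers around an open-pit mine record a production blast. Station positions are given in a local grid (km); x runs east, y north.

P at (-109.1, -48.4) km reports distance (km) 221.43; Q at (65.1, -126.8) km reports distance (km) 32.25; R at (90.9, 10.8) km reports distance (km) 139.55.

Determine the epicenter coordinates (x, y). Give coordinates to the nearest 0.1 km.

x ≈ 97.3 km, y ≈ -128.6 km

Circle about each station: (x + 109.1)² + (y + 48.4)² = 221.43²; (x − 65.1)² + (y + 126.8)² = 32.25²; (x − 90.9)² + (y − 10.8)² = 139.55².
Subtracting pairs of circle equations eliminates x²+y² and gives linear equations (the radical axes):
348.4 x − 156.8 y = 54062.06
400.0 x + 118.4 y = 23691.12
Solving the 2×2 system: x ≈ 97.3, y ≈ -128.6 km.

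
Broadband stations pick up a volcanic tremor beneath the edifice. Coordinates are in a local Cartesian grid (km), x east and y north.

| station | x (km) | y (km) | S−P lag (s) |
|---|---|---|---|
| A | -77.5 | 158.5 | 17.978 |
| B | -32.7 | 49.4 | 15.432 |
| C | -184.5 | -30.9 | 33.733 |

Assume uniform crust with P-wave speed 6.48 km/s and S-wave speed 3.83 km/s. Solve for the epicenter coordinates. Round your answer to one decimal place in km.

Distance from S−P lag: d = Δt · v_P v_S / (v_P − v_S) = Δt · (6.48·3.83)/(6.48−3.83) ≈ 9.3654·Δt.
So d_A = 168.37, d_B = 144.53, d_C = 315.92 km.
Circle about each station: (x + 77.5)² + (y − 158.5)² = 168.37²; (x + 32.7)² + (y − 49.4)² = 144.53²; (x + 184.5)² + (y + 30.9)² = 315.92².
Subtracting the A equation from the B and C equations removes the quadratic terms:
89.6 x − 218.2 y = -20159.31
-214.0 x − 378.8 y = -67590.43
Solving the 2×2 system: x ≈ 88.2, y ≈ 128.6 km.
Check against A (with the unrounded x, y): √((x + 77.5)²+(y − 158.5)²) = 168.37 ≈ 168.37 km. ✓

88.2 km east, 128.6 km north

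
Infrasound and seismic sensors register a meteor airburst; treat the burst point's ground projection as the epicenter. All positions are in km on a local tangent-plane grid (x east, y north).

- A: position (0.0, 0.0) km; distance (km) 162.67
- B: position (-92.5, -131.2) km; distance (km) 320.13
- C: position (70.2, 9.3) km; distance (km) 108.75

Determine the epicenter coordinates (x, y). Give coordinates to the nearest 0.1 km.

(126.4, 102.4)

Circle about each station: x² + y² = 162.67²; (x + 92.5)² + (y + 131.2)² = 320.13²; (x − 70.2)² + (y − 9.3)² = 108.75².
Subtracting the A equation from the B and C equations removes the quadratic terms:
-185.0 x − 262.4 y = -50252.00
140.4 x + 18.6 y = 19649.50
Solving the 2×2 system: x ≈ 126.4, y ≈ 102.4 km.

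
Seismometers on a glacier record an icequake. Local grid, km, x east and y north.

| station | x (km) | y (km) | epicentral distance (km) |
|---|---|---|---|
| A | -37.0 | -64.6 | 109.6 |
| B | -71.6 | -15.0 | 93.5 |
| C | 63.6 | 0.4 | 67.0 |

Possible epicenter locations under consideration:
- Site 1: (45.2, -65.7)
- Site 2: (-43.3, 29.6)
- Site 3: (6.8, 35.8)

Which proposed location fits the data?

For each candidate, compare |candidate − station| to the reported distance:
Site 1: residuals A 27.4, B 33.8, C 1.6 → max 33.8 km
Site 2: residuals A 15.2, B 40.7, C 43.8 → max 43.8 km
Site 3: residuals A 0.1, B 0.1, C 0.1 → max 0.1 km
Only Site 3 has all residuals ≈ 0.

Site 3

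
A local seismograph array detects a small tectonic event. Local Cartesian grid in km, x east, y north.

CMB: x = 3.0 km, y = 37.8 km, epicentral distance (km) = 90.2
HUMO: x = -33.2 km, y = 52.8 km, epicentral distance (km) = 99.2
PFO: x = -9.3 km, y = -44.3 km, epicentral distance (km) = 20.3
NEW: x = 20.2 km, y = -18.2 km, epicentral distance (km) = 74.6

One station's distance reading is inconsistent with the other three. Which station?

NEW

Solve using three stations at a time. Using CMB, HUMO, PFO (subtract circle equations pairwise → linear system) gives (x, y) ≈ (-29.5, -46.3).
Distances from that point to each station vs reported:
  CMB: calculated 90.2 vs reported 90.2 → residual 0.0 km
  HUMO: calculated 99.2 vs reported 99.2 → residual 0.0 km
  PFO: calculated 20.3 vs reported 20.3 → residual 0.0 km
  NEW: calculated 57.1 vs reported 74.6 → residual 17.5 km
CMB, HUMO, PFO are mutually consistent (residuals ≈ 0); NEW is off by 17.5 km.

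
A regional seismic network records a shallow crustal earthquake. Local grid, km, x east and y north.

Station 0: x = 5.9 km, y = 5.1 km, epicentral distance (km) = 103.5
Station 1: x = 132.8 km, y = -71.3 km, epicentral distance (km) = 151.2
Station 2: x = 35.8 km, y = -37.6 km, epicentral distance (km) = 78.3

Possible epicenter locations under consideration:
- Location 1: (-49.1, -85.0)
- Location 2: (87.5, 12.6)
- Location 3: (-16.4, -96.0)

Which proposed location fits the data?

For each candidate, compare |candidate − station| to the reported distance:
Location 1: residuals Station 0 2.1, Station 1 31.2, Station 2 18.9 → max 31.2 km
Location 2: residuals Station 0 21.6, Station 1 55.9, Station 2 6.2 → max 55.9 km
Location 3: residuals Station 0 0.0, Station 1 0.0, Station 2 0.0 → max 0.0 km
Only Location 3 has all residuals ≈ 0.

Location 3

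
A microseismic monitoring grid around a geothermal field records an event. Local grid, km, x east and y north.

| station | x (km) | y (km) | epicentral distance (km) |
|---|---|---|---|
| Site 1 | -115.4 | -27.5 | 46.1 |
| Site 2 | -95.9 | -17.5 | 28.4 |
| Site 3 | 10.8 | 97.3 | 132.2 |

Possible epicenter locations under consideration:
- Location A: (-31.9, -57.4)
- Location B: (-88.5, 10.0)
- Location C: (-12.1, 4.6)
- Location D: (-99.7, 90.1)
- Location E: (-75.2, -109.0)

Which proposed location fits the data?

For each candidate, compare |candidate − station| to the reported distance:
Location A: residuals Site 1 42.6, Site 2 47.0, Site 3 28.3 → max 47.0 km
Location B: residuals Site 1 0.1, Site 2 0.1, Site 3 0.0 → max 0.1 km
Location C: residuals Site 1 62.1, Site 2 58.3, Site 3 36.7 → max 62.1 km
Location D: residuals Site 1 72.5, Site 2 79.3, Site 3 21.5 → max 79.3 km
Location E: residuals Site 1 44.8, Site 2 65.4, Site 3 91.3 → max 91.3 km
Only Location B has all residuals ≈ 0.

Location B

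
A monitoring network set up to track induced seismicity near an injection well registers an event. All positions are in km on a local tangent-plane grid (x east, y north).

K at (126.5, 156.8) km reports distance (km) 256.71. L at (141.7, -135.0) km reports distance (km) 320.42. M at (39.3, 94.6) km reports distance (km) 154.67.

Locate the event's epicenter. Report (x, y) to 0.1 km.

-111.7 km east, 61.1 km north

Circle about each station: (x − 126.5)² + (y − 156.8)² = 256.71²; (x − 141.7)² + (y + 135.0)² = 320.42²; (x − 39.3)² + (y − 94.6)² = 154.67².
Subtracting the K equation from the L and M equations removes the quadratic terms:
30.4 x − 583.6 y = -39053.55
-174.4 x − 124.4 y = 11882.38
Solving the 2×2 system: x ≈ -111.7, y ≈ 61.1 km.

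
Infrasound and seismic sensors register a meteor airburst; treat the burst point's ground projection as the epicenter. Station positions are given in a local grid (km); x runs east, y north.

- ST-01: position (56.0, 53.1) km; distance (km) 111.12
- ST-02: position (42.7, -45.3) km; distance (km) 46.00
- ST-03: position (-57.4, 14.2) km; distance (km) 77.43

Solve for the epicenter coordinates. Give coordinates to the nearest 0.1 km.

-3.1 km east, -41.0 km north

Circle about each station: (x − 56.0)² + (y − 53.1)² = 111.12²; (x − 42.7)² + (y + 45.3)² = 46.00²; (x + 57.4)² + (y − 14.2)² = 77.43².
Subtracting the ST-01 equation from the ST-02 and ST-03 equations removes the quadratic terms:
-26.6 x − 196.8 y = 8151.42
-226.8 x − 77.8 y = 3893.04
Solving the 2×2 system: x ≈ -3.1, y ≈ -41.0 km.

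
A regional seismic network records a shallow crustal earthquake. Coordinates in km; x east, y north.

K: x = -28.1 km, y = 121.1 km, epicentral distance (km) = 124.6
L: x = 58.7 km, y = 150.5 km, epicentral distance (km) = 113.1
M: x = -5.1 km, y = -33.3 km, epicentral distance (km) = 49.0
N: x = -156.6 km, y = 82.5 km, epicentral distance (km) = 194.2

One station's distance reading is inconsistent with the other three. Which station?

L

Solve using three stations at a time. Using K, M, N (subtract circle equations pairwise → linear system) gives (x, y) ≈ (22.4, 7.2).
Distances from that point to each station vs reported:
  K: calculated 124.6 vs reported 124.6 → residual 0.0 km
  L: calculated 147.8 vs reported 113.1 → residual 34.7 km
  M: calculated 49.0 vs reported 49.0 → residual 0.0 km
  N: calculated 194.2 vs reported 194.2 → residual 0.0 km
K, M, N are mutually consistent (residuals ≈ 0); L is off by 34.7 km.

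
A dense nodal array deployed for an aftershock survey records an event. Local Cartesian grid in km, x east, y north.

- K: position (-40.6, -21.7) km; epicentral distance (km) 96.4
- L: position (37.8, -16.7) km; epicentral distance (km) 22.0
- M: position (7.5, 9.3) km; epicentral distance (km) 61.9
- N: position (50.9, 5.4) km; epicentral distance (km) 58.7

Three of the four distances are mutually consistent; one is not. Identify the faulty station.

Solve using three stations at a time. Using K, L, M (subtract circle equations pairwise → linear system) gives (x, y) ≈ (55.5, -29.8).
Distances from that point to each station vs reported:
  K: calculated 96.4 vs reported 96.4 → residual 0.0 km
  L: calculated 22.0 vs reported 22.0 → residual 0.0 km
  M: calculated 61.9 vs reported 61.9 → residual 0.0 km
  N: calculated 35.5 vs reported 58.7 → residual 23.2 km
K, L, M are mutually consistent (residuals ≈ 0); N is off by 23.2 km.

N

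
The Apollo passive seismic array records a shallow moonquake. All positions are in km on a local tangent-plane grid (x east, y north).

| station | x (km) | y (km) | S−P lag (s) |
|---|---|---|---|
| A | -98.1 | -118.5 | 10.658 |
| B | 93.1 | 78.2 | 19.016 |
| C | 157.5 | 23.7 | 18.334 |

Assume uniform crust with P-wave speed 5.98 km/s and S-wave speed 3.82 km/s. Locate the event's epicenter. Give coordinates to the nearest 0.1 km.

Distance from S−P lag: d = Δt · v_P v_S / (v_P − v_S) = Δt · (5.98·3.82)/(5.98−3.82) ≈ 10.5757·Δt.
So d_A = 112.72, d_B = 201.11, d_C = 193.90 km.
Circle about each station: (x + 98.1)² + (y + 118.5)² = 112.72²; (x − 93.1)² + (y − 78.2)² = 201.11²; (x − 157.5)² + (y − 23.7)² = 193.90².
Subtracting pairs of circle equations eliminates x²+y² and gives linear equations (the radical axes):
382.4 x + 393.4 y = -36622.44
511.2 x + 284.4 y = -23189.33
Solving the 2×2 system: x ≈ 14.0, y ≈ -106.7 km.
Check against A (with the unrounded x, y): √((x + 98.1)²+(y + 118.5)²) = 112.72 ≈ 112.72 km. ✓

14.0 km east, -106.7 km north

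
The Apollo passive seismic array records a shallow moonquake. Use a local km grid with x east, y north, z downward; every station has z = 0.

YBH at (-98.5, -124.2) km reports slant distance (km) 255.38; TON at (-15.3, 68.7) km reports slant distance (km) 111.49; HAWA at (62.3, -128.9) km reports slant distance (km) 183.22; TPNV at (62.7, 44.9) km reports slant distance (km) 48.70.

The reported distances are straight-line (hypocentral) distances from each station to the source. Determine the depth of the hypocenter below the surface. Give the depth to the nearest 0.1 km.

Each station gives a sphere (x−x_i)² + (y−y_i)² + z² = d_i² (stations at z=0).
Subtracting the YBH sphere from TON and HAWA: z² cancels, leaving linear equations in x and y:
166.4 x + 385.8 y = 32614.81
321.6 x − 9.4 y = 27017.99
Solving: x ≈ 85.405, y ≈ 47.702 km (keep extra digits for the depth step; rounded: 85.4, 47.7).
Then from the YBH sphere: z² = 255.38² − (x + 98.5)² − (y + 124.2)² with x = 85.405, y = 47.702, so z ≈ 42.984 ≈ 43.0 km.
Check against TPNV (with the unrounded solution): distance 48.69 ≈ 48.70 km. ✓

43.0 km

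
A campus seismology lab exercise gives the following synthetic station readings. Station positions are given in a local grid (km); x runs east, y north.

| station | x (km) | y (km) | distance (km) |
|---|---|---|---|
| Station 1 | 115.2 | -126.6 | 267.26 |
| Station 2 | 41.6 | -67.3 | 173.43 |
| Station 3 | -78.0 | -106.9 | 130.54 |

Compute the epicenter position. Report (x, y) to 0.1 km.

x ≈ -108.2 km, y ≈ 20.1 km

Circle about each station: (x − 115.2)² + (y + 126.6)² = 267.26²; (x − 41.6)² + (y + 67.3)² = 173.43²; (x + 78.0)² + (y + 106.9)² = 130.54².
Subtracting the Station 1 equation from the Station 2 and Station 3 equations removes the quadratic terms:
-147.2 x + 118.6 y = 18311.19
-386.4 x + 39.4 y = 42600.23
Solving the 2×2 system: x ≈ -108.2, y ≈ 20.1 km.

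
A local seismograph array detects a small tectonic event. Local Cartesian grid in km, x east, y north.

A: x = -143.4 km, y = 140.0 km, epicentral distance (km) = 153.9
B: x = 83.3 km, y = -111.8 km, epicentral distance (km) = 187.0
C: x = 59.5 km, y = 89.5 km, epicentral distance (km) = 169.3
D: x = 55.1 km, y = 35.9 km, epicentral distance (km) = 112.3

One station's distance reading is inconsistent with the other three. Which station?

C

Solve using three stations at a time. Using A, B, D (subtract circle equations pairwise → linear system) gives (x, y) ≈ (-55.0, 14.0).
Distances from that point to each station vs reported:
  A: calculated 153.9 vs reported 153.9 → residual 0.0 km
  B: calculated 187.0 vs reported 187.0 → residual 0.0 km
  C: calculated 137.2 vs reported 169.3 → residual 32.1 km
  D: calculated 112.3 vs reported 112.3 → residual 0.0 km
A, B, D are mutually consistent (residuals ≈ 0); C is off by 32.1 km.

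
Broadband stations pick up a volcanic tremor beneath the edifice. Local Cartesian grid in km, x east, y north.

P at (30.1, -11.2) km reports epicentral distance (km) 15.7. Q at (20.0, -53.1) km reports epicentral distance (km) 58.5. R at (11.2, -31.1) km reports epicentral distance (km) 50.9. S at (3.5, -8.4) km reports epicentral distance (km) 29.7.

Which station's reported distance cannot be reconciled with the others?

R

Solve using three stations at a time. Using P, Q, S (subtract circle equations pairwise → linear system) gives (x, y) ≈ (30.3, 4.5).
Distances from that point to each station vs reported:
  P: calculated 15.7 vs reported 15.7 → residual 0.0 km
  Q: calculated 58.5 vs reported 58.5 → residual 0.0 km
  R: calculated 40.4 vs reported 50.9 → residual 10.5 km
  S: calculated 29.7 vs reported 29.7 → residual 0.0 km
P, Q, S are mutually consistent (residuals ≈ 0); R is off by 10.5 km.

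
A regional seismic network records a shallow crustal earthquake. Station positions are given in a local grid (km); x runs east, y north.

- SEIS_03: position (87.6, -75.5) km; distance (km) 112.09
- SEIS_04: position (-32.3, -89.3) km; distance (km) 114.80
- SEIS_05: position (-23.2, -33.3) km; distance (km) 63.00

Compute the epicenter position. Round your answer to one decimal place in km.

19.2 km east, 13.3 km north

Circle about each station: (x − 87.6)² + (y + 75.5)² = 112.09²; (x + 32.3)² + (y + 89.3)² = 114.80²; (x + 23.2)² + (y + 33.3)² = 63.00².
Subtracting pairs of circle equations eliminates x²+y² and gives linear equations (the radical axes):
-239.8 x − 27.6 y = -4971.10
-221.6 x + 84.4 y = -3131.71
Solving the 2×2 system: x ≈ 19.2, y ≈ 13.3 km.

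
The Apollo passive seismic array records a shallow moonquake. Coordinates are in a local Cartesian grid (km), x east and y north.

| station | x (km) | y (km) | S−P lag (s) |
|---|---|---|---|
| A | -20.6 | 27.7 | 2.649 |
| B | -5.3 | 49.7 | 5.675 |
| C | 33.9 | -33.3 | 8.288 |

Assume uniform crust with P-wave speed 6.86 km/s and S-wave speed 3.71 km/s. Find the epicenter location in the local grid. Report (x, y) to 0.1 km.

Distance from S−P lag: d = Δt · v_P v_S / (v_P − v_S) = Δt · (6.86·3.71)/(6.86−3.71) ≈ 8.0796·Δt.
So d_A = 21.40, d_B = 45.85, d_C = 66.96 km.
Circle about each station: (x + 20.6)² + (y − 27.7)² = 21.40²; (x + 5.3)² + (y − 49.7)² = 45.85²; (x − 33.9)² + (y + 33.3)² = 66.96².
Subtracting pairs of circle equations eliminates x²+y² and gives linear equations (the radical axes):
30.6 x + 44.0 y = -337.73
109.0 x − 122.0 y = -2959.23
Solving the 2×2 system: x ≈ -20.1, y ≈ 6.3 km.

-20.1 km east, 6.3 km north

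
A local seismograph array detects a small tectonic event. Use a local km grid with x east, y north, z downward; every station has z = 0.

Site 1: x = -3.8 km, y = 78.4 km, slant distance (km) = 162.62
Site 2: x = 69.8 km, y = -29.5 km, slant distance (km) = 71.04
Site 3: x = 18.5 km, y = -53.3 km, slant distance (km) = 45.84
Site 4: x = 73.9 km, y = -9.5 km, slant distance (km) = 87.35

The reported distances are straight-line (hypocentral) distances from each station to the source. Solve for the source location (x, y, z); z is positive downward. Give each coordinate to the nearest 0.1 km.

(31.4, -75.8, 37.8)

Each station gives a sphere (x−x_i)² + (y−y_i)² + z² = d_i² (stations at z=0).
Subtracting the Site 1 sphere from Site 2 and Site 3: z² cancels, leaving linear equations in x and y:
147.2 x − 215.8 y = 20979.87
44.6 x − 263.4 y = 21366.10
Solving: x ≈ 31.402, y ≈ -75.799 km (keep extra digits for the depth step; rounded: 31.4, -75.8).
Then from the Site 1 sphere: z² = 162.62² − (x + 3.8)² − (y − 78.4)² with x = 31.402, y = -75.799, so z ≈ 37.799 ≈ 37.8 km.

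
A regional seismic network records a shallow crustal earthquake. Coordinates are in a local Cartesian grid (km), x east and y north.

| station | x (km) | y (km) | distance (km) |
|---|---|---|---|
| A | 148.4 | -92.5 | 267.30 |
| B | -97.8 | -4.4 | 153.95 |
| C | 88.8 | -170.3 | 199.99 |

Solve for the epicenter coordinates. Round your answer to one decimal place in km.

Circle about each station: (x − 148.4)² + (y + 92.5)² = 267.30²; (x + 97.8)² + (y + 4.4)² = 153.95²; (x − 88.8)² + (y + 170.3)² = 199.99².
Subtracting the A equation from the B and C equations removes the quadratic terms:
-492.4 x + 176.2 y = 26754.08
-119.2 x − 155.6 y = 37762.01
Solving the 2×2 system: x ≈ -110.8, y ≈ -157.8 km.
Check against A (with the unrounded x, y): √((x − 148.4)²+(y + 92.5)²) = 267.30 ≈ 267.30 km. ✓

(-110.8, -157.8)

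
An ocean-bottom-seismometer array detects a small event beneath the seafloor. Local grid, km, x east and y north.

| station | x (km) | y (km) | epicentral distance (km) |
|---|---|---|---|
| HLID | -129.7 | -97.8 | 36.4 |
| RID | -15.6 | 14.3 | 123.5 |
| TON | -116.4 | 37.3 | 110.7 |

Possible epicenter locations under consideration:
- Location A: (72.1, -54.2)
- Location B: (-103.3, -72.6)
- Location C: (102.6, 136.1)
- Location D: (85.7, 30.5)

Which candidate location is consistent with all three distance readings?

Location B

For each candidate, compare |candidate − station| to the reported distance:
Location A: residuals HLID 170.1, RID 12.2, TON 98.8 → max 170.1 km
Location B: residuals HLID 0.1, RID 0.0, TON 0.0 → max 0.1 km
Location C: residuals HLID 293.3, RID 46.2, TON 129.6 → max 293.3 km
Location D: residuals HLID 214.3, RID 20.9, TON 91.5 → max 214.3 km
Only Location B has all residuals ≈ 0.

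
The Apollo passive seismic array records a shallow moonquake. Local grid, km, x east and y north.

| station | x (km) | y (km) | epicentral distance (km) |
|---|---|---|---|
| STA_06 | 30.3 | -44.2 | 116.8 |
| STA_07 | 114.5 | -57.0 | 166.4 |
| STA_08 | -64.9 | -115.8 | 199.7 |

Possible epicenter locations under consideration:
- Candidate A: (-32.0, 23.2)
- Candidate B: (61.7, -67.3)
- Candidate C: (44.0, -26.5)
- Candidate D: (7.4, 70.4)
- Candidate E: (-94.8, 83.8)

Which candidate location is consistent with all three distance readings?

For each candidate, compare |candidate − station| to the reported distance:
Candidate A: residuals STA_06 25.0, STA_07 0.6, STA_08 56.9 → max 56.9 km
Candidate B: residuals STA_06 77.8, STA_07 112.6, STA_08 64.1 → max 112.6 km
Candidate C: residuals STA_06 94.4, STA_07 89.6, STA_08 58.9 → max 94.4 km
Candidate D: residuals STA_06 0.1, STA_07 0.0, STA_08 0.0 → max 0.1 km
Candidate E: residuals STA_06 62.2, STA_07 85.9, STA_08 2.1 → max 85.9 km
Only Candidate D has all residuals ≈ 0.

Candidate D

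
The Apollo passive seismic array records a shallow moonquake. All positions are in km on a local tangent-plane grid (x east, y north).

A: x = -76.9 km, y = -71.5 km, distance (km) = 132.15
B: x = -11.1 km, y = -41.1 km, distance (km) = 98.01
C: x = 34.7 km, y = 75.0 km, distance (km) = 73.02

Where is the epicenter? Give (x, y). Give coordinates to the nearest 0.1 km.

x ≈ -35.2 km, y ≈ 53.9 km

Circle about each station: (x + 76.9)² + (y + 71.5)² = 132.15²; (x + 11.1)² + (y + 41.1)² = 98.01²; (x − 34.7)² + (y − 75.0)² = 73.02².
Subtracting the A equation from the B and C equations removes the quadratic terms:
131.6 x + 60.8 y = -1355.78
223.2 x + 293.0 y = 7934.93
Solving the 2×2 system: x ≈ -35.2, y ≈ 53.9 km.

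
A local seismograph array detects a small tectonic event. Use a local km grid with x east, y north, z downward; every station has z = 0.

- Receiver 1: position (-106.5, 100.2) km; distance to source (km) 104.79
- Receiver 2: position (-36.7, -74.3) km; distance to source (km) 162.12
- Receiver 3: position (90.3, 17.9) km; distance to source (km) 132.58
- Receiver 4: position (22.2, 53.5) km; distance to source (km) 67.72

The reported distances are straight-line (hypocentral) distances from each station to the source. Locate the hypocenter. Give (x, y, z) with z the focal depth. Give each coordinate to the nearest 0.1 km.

x ≈ -16.6 km, y ≈ 78.8 km, depth ≈ 49.4 km

Each station gives a sphere (x−x_i)² + (y−y_i)² + z² = d_i² (stations at z=0).
Subtracting the Receiver 1 sphere from Receiver 2 and Receiver 3: z² cancels, leaving linear equations in x and y:
139.6 x − 349.0 y = -29816.86
393.6 x − 164.6 y = -19504.30
Solving: x ≈ -16.603, y ≈ 78.794 km (keep extra digits for the depth step; rounded: -16.6, 78.8).
Then from the Receiver 1 sphere: z² = 104.79² − (x + 106.5)² − (y − 100.2)² with x = -16.603, y = 78.794, so z ≈ 49.409 ≈ 49.4 km.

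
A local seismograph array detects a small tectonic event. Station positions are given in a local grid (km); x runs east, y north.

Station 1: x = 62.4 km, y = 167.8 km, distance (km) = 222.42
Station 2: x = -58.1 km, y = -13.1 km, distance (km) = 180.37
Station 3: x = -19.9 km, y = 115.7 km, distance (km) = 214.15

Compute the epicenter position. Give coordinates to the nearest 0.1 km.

Circle about each station: (x − 62.4)² + (y − 167.8)² = 222.42²; (x + 58.1)² + (y + 13.1)² = 180.37²; (x + 19.9)² + (y − 115.7)² = 214.15².
Subtracting pairs of circle equations eliminates x²+y² and gives linear equations (the radical axes):
-241.0 x − 361.8 y = -11566.06
-164.6 x − 104.2 y = -14657.67
Solving the 2×2 system: x ≈ 119.0, y ≈ -47.3 km.

(119.0, -47.3)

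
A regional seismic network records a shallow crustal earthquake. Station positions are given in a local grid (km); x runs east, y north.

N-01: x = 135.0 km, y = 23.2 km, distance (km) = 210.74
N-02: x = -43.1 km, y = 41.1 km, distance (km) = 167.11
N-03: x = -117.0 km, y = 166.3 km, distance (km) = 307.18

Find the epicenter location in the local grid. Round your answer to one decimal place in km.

Circle about each station: (x − 135.0)² + (y − 23.2)² = 210.74²; (x + 43.1)² + (y − 41.1)² = 167.11²; (x + 117.0)² + (y − 166.3)² = 307.18².
Subtracting pairs of circle equations eliminates x²+y² and gives linear equations (the radical axes):
-356.2 x + 35.8 y = 1269.18
-504.0 x + 286.2 y = -27366.75
Solving the 2×2 system: x ≈ -16.0, y ≈ -123.8 km.
Check against N-01 (with the unrounded x, y): √((x − 135.0)²+(y − 23.2)²) = 210.75 ≈ 210.74 km. ✓

(-16.0, -123.8)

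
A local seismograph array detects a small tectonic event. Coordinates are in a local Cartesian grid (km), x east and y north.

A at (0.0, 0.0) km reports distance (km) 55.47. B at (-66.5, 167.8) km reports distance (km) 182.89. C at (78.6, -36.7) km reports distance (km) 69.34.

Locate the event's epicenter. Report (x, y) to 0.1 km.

49.0 km east, 26.0 km north

Circle about each station: x² + y² = 55.47²; (x + 66.5)² + (y − 167.8)² = 182.89²; (x − 78.6)² + (y + 36.7)² = 69.34².
Subtracting the A equation from the B and C equations removes the quadratic terms:
-133.0 x + 335.6 y = 2207.26
157.2 x − 73.4 y = 5793.74
Solving the 2×2 system: x ≈ 49.0, y ≈ 26.0 km.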